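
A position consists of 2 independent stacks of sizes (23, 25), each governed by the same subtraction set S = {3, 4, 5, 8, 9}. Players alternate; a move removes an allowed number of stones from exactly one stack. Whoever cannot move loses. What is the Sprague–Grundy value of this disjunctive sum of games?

3

All stacks use S = {3, 4, 5, 8, 9}:
G(0) = 0
G(1) = mex{} = 0
G(2) = mex{} = 0
G(3) = mex{0} = 1
G(4) = mex{0,0} = 1
G(5) = mex{0,0,0} = 1
G(6) = mex{1,0,0} = 2
G(7) = mex{1,1,0} = 2
G(8) = mex{1,1,1,0} = 2
G(9) = mex{2,1,1,0,0} = 3
G(10) = mex{2,2,1,0,0} = 3
G(11) = mex{2,2,2,1,0} = 3
G(12) = mex{3,2,2,1,1} = 0
G(13) = mex{3,3,2,1,1} = 0
G(14) = mex{3,3,3,2,1} = 0
G(15) = mex{0,3,3,2,2} = 1
G(16) = mex{0,0,3,2,2} = 1
G(17) = mex{0,0,0,3,2} = 1
G(18) = mex{1,0,0,3,3} = 2
G(19) = mex{1,1,0,3,3} = 2
G(20) = mex{1,1,1,0,3} = 2
G(21) = mex{2,1,1,0,0} = 3
G(22) = mex{2,2,1,0,0} = 3
G(23) = mex{2,2,2,1,0} = 3
G(24) = mex{3,2,2,1,1} = 0
G(25) = mex{3,3,2,1,1} = 0
Stack A: G(23) = 3.
Stack B: G(25) = 0.
Combined Grundy value = 3 ⊕ 0 = 3.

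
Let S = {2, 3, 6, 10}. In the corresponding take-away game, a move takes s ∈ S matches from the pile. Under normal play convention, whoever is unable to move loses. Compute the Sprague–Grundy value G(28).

1

n :  0  1  2  3  4  5  6  7  8  9 10 11 12 13 14 15 16 17 18 19 20 21 22 23 24 25 26 27 28
G :  0  0  1  1  2  0  3  1  2  0  3  1  2  0  0  1  1  2  0  3  1  2  0  3  1  2  0  0  1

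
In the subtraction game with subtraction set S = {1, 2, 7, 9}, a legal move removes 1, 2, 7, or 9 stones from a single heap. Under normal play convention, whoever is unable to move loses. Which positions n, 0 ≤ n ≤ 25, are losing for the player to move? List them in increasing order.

n :  0  1  2  3  4  5  6  7  8  9 10 11 12 13 14 15 16 17 18 19 20 21 22 23 24 25
G :  0  1  2  0  1  2  0  1  2  3  4  0  1  2  0  1  2  0  1  2  3  4  0  1  2  0
P-positions are exactly the n with G(n) = 0.

0, 3, 6, 11, 14, 17, 22, 25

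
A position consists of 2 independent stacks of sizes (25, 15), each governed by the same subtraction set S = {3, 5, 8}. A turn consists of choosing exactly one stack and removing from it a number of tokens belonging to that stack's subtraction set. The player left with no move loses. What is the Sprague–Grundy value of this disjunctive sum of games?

0

All stacks use S = {3, 5, 8}:
G(0) = 0
G(1) = mex{} = 0
G(2) = mex{} = 0
G(3) = mex{0} = 1
G(4) = mex{0} = 1
G(5) = mex{0,0} = 1
G(6) = mex{1,0} = 2
G(7) = mex{1,0} = 2
G(8) = mex{1,1,0} = 2
G(9) = mex{2,1,0} = 3
G(10) = mex{2,1,0} = 3
G(11) = mex{2,2,1} = 0
G(12) = mex{3,2,1} = 0
G(13) = mex{3,2,1} = 0
G(14) = mex{0,3,2} = 1
G(15) = mex{0,3,2} = 1
G(16) = mex{0,0,2} = 1
G(17) = mex{1,0,3} = 2
G(18) = mex{1,0,3} = 2
G(19) = mex{1,1,0} = 2
G(20) = mex{2,1,0} = 3
G(21) = mex{2,1,0} = 3
G(22) = mex{2,2,1} = 0
G(23) = mex{3,2,1} = 0
G(24) = mex{3,2,1} = 0
G(25) = mex{0,3,2} = 1
Stack A: G(25) = 1.
Stack B: G(15) = 1.
Combined Grundy value = 1 ⊕ 1 = 0.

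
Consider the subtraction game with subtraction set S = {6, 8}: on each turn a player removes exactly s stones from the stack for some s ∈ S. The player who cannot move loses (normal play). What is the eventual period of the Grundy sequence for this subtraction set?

G(0) = 0
G(1) = mex{} = 0
G(2) = mex{} = 0
G(3) = mex{} = 0
G(4) = mex{} = 0
G(5) = mex{} = 0
G(6) = mex{0} = 1
G(7) = mex{0} = 1
G(8) = mex{0,0} = 1
G(9) = mex{0,0} = 1
G(10) = mex{0,0} = 1
G(11) = mex{0,0} = 1
G(12) = mex{1,0} = 2
G(13) = mex{1,0} = 2
G(14) = mex{1,1} = 0
G(15) = mex{1,1} = 0
G(16) = mex{1,1} = 0
G(17) = mex{1,1} = 0
G(18) = mex{2,1} = 0
G(19) = mex{2,1} = 0
G(20) = mex{0,2} = 1
G(21) = mex{0,2} = 1
G(22) = mex{0,0} = 1
G(23) = mex{0,0} = 1
G(24) = mex{0,0} = 1
G(25) = mex{0,0} = 1
G(26) = mex{1,0} = 2
G(27) = mex{1,0} = 2
G(28) = mex{1,1} = 0
G(29) = mex{1,1} = 0
G(n+14) = G(n) holds for n = 0,…,7 (a full window of length max(S) = 8), so the sequence is purely periodic with period 14.

14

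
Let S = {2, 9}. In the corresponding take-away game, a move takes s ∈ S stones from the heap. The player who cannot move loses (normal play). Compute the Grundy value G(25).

n :  0  1  2  3  4  5  6  7  8  9 10 11 12 13 14 15 16 17 18 19 20 21 22 23 24 25
G :  0  0  1  1  0  0  1  1  0  2  1  0  0  1  1  0  0  1  1  0  2  1  0  0  1  1

1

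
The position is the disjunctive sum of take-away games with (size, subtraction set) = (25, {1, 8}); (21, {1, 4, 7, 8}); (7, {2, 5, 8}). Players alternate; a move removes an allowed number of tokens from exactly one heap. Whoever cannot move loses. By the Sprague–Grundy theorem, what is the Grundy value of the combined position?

Heap A, S = {1, 8}:
G(0) = 0
G(1) = mex{0} = 1
G(2) = mex{1} = 0
G(3) = mex{0} = 1
G(4) = mex{1} = 0
G(5) = mex{0} = 1
G(6) = mex{1} = 0
G(7) = mex{0} = 1
G(8) = mex{1,0} = 2
G(9) = mex{2,1} = 0
G(10) = mex{0,0} = 1
G(11) = mex{1,1} = 0
G(12) = mex{0,0} = 1
G(13) = mex{1,1} = 0
G(14) = mex{0,0} = 1
G(15) = mex{1,1} = 0
G(16) = mex{0,2} = 1
G(17) = mex{1,0} = 2
G(18) = mex{2,1} = 0
G(19) = mex{0,0} = 1
G(20) = mex{1,1} = 0
G(21) = mex{0,0} = 1
G(22) = mex{1,1} = 0
G(23) = mex{0,0} = 1
G(24) = mex{1,1} = 0
G(25) = mex{0,2} = 1
G_A(25) = 1.
Heap B, S = {1, 4, 7, 8}:
n :  0  1  2  3  4  5  6  7  8  9 10 11 12 13 14 15 16 17 18 19 20 21
G :  0  1  0  1  2  0  1  2  3  2  3  0  1  3  0  1  0  1  2  3  2  4
G_B(21) = 4.
Heap C, S = {2, 5, 8}:
n : 0 1 2 3 4 5 6 7
G : 0 0 1 1 0 2 1 0
G_C(7) = 0.
Combined Grundy value = 1 ⊕ 4 ⊕ 0 = 5.

5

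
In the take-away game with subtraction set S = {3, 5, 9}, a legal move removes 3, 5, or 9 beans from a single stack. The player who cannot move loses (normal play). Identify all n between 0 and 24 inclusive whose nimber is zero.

n :  0  1  2  3  4  5  6  7  8  9 10 11 12 13 14 15 16 17 18 19 20 21 22 23 24
G :  0  0  0  1  1  1  2  2  0  3  3  1  0  2  0  1  0  1  0  1  0  1  0  1  0
P-positions are exactly the n with G(n) = 0.

0, 1, 2, 8, 12, 14, 16, 18, 20, 22, 24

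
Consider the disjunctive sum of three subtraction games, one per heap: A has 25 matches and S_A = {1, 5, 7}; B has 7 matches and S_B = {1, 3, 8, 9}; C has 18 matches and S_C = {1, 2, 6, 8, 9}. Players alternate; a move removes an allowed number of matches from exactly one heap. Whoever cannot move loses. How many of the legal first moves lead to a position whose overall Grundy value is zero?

7

Heap A, S = {1, 5, 7}:
n :  0  1  2  3  4  5  6  7  8  9 10 11 12 13 14 15 16 17 18 19 20 21 22 23 24 25
G :  0  1  0  1  0  1  0  1  0  1  0  1  0  1  0  1  0  1  0  1  0  1  0  1  0  1
G_A(25) = 1.
Heap B, S = {1, 3, 8, 9}:
G(0) = 0
G(1) = mex{0} = 1
G(2) = mex{1} = 0
G(3) = mex{0,0} = 1
G(4) = mex{1,1} = 0
G(5) = mex{0,0} = 1
G(6) = mex{1,1} = 0
G(7) = mex{0,0} = 1
G_B(7) = 1.
Heap C, S = {1, 2, 6, 8, 9}:
G(0) = 0
G(1) = mex{0} = 1
G(2) = mex{1,0} = 2
G(3) = mex{2,1} = 0
G(4) = mex{0,2} = 1
G(5) = mex{1,0} = 2
G(6) = mex{2,1,0} = 3
G(7) = mex{3,2,1} = 0
G(8) = mex{0,3,2,0} = 1
G(9) = mex{1,0,0,1,0} = 2
G(10) = mex{2,1,1,2,1} = 0
G(11) = mex{0,2,2,0,2} = 1
G(12) = mex{1,0,3,1,0} = 2
G(13) = mex{2,1,0,2,1} = 3
G(14) = mex{3,2,1,3,2} = 0
G(15) = mex{0,3,2,0,3} = 1
G(16) = mex{1,0,0,1,0} = 2
G(17) = mex{2,1,1,2,1} = 0
G(18) = mex{0,2,2,0,2} = 1
G_C(18) = 1.
Combined Grundy value = 1 ⊕ 1 ⊕ 1 = 1.
A winning move leaves total XOR = 0, i.e. changes one component's Grundy value g to g ⊕ X where X is the current total.
Heap A: need g' = 1⊕1 = 0. Options: 25−1→G=0, 25−5→G=0, 25−7→G=0. Hits: 3.
Heap B: need g' = 1⊕1 = 0. Options: 7−1→G=0, 7−3→G=0. Hits: 2.
Heap C: need g' = 1⊕1 = 0. Options: 18−1→G=0, 18−2→G=2, 18−6→G=2, 18−8→G=0, 18−9→G=2. Hits: 2.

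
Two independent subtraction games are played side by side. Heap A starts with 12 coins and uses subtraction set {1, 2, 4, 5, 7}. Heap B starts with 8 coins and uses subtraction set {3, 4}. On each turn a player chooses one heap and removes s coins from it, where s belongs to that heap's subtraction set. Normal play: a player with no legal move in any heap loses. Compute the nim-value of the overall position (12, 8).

Heap A, S = {1, 2, 4, 5, 7}:
n :  0  1  2  3  4  5  6  7  8  9 10 11 12
G :  0  1  2  0  1  2  0  1  2  0  1  2  0
G_A(12) = 0.
Heap B, S = {3, 4}:
G(0) = 0
G(1) = mex{} = 0
G(2) = mex{} = 0
G(3) = mex{0} = 1
G(4) = mex{0,0} = 1
G(5) = mex{0,0} = 1
G(6) = mex{1,0} = 2
G(7) = mex{1,1} = 0
G(8) = mex{1,1} = 0
G_B(8) = 0.
Combined Grundy value = 0 ⊕ 0 = 0.

0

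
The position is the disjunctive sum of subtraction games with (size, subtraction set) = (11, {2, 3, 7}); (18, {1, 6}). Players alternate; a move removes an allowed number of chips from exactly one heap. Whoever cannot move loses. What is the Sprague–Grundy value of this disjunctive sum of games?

Heap A, S = {2, 3, 7}:
G(0) = 0
G(1) = mex{} = 0
G(2) = mex{0} = 1
G(3) = mex{0,0} = 1
G(4) = mex{1,0} = 2
G(5) = mex{1,1} = 0
G(6) = mex{2,1} = 0
G(7) = mex{0,2,0} = 1
G(8) = mex{0,0,0} = 1
G(9) = mex{1,0,1} = 2
G(10) = mex{1,1,1} = 0
G(11) = mex{2,1,2} = 0
G_A(11) = 0.
Heap B, S = {1, 6}:
n :  0  1  2  3  4  5  6  7  8  9 10 11 12 13 14 15 16 17 18
G :  0  1  0  1  0  1  2  0  1  0  1  0  1  2  0  1  0  1  0
G_B(18) = 0.
Combined Grundy value = 0 ⊕ 0 = 0.

0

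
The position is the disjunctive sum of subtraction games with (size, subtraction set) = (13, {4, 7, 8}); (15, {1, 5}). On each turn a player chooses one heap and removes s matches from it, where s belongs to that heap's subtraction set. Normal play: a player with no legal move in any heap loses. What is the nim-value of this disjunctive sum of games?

1

Heap A, S = {4, 7, 8}:
n :  0  1  2  3  4  5  6  7  8  9 10 11 12 13
G :  0  0  0  0  1  1  1  1  2  2  2  2  0  0
G_A(13) = 0.
Heap B, S = {1, 5}:
G(0) = 0
G(1) = mex{0} = 1
G(2) = mex{1} = 0
G(3) = mex{0} = 1
G(4) = mex{1} = 0
G(5) = mex{0,0} = 1
G(6) = mex{1,1} = 0
G(7) = mex{0,0} = 1
G(8) = mex{1,1} = 0
G(9) = mex{0,0} = 1
G(10) = mex{1,1} = 0
G(11) = mex{0,0} = 1
G(12) = mex{1,1} = 0
G(13) = mex{0,0} = 1
G(14) = mex{1,1} = 0
G(15) = mex{0,0} = 1
G_B(15) = 1.
Combined Grundy value = 0 ⊕ 1 = 1.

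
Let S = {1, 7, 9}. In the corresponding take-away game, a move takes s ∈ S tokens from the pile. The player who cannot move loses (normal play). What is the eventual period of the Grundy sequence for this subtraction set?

2

G(0) = 0
G(1) = mex{0} = 1
G(2) = mex{1} = 0
G(3) = mex{0} = 1
G(4) = mex{1} = 0
G(5) = mex{0} = 1
G(6) = mex{1} = 0
G(7) = mex{0,0} = 1
G(8) = mex{1,1} = 0
G(9) = mex{0,0,0} = 1
G(10) = mex{1,1,1} = 0
G(11) = mex{0,0,0} = 1
G(12) = mex{1,1,1} = 0
G(13) = mex{0,0,0} = 1
G(14) = mex{1,1,1} = 0
G(n+2) = G(n) holds for n = 0,…,8 (a full window of length max(S) = 9), so the sequence is purely periodic with period 2.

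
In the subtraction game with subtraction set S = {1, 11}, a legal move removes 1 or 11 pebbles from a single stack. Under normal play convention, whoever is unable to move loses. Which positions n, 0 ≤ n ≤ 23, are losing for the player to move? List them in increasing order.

G(0) = 0
G(1) = mex{0} = 1
G(2) = mex{1} = 0
G(3) = mex{0} = 1
G(4) = mex{1} = 0
G(5) = mex{0} = 1
G(6) = mex{1} = 0
G(7) = mex{0} = 1
G(8) = mex{1} = 0
G(9) = mex{0} = 1
G(10) = mex{1} = 0
G(11) = mex{0,0} = 1
G(12) = mex{1,1} = 0
G(13) = mex{0,0} = 1
G(14) = mex{1,1} = 0
G(15) = mex{0,0} = 1
G(16) = mex{1,1} = 0
G(17) = mex{0,0} = 1
G(18) = mex{1,1} = 0
G(19) = mex{0,0} = 1
G(20) = mex{1,1} = 0
G(21) = mex{0,0} = 1
G(22) = mex{1,1} = 0
G(23) = mex{0,0} = 1
P-positions are exactly the n with G(n) = 0.

0, 2, 4, 6, 8, 10, 12, 14, 16, 18, 20, 22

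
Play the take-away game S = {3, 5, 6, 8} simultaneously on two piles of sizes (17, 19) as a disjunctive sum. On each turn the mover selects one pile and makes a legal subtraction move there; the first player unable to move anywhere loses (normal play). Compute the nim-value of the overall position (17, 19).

All piles use S = {3, 5, 6, 8}:
n :  0  1  2  3  4  5  6  7  8  9 10 11 12 13 14 15 16 17 18 19
G :  0  0  0  1  1  1  2  2  2  3  3  0  0  0  1  1  1  2  2  2
Pile A: G(17) = 2.
Pile B: G(19) = 2.
Combined Grundy value = 2 ⊕ 2 = 0.

0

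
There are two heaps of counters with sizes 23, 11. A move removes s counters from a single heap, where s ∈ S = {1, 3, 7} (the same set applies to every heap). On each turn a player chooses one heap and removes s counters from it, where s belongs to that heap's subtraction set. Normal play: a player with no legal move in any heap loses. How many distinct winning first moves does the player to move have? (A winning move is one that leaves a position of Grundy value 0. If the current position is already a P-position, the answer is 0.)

All heaps use S = {1, 3, 7}:
n :  0  1  2  3  4  5  6  7  8  9 10 11 12 13 14 15 16 17 18 19 20 21 22 23
G :  0  1  0  1  0  1  0  1  0  1  0  1  0  1  0  1  0  1  0  1  0  1  0  1
Heap A: G(23) = 1.
Heap B: G(11) = 1.
Combined Grundy value = 1 ⊕ 1 = 0.
A winning move leaves total XOR = 0, i.e. changes one component's Grundy value g to g ⊕ X where X is the current total.
Heap A: target g' = 1⊕0 = 1, but every legal move changes the Grundy value (mex property), so 0 moves.
Heap B: target g' = 1⊕0 = 1, but every legal move changes the Grundy value (mex property), so 0 moves.

0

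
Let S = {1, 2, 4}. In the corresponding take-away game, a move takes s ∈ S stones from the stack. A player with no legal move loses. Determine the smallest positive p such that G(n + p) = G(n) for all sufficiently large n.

G(0) = 0
G(1) = mex{0} = 1
G(2) = mex{1,0} = 2
G(3) = mex{2,1} = 0
G(4) = mex{0,2,0} = 1
G(5) = mex{1,0,1} = 2
G(6) = mex{2,1,2} = 0
G(7) = mex{0,2,0} = 1
G(8) = mex{1,0,1} = 2
G(9) = mex{2,1,2} = 0
G(10) = mex{0,2,0} = 1
G(11) = mex{1,0,1} = 2
G(12) = mex{2,1,2} = 0
G(13) = mex{0,2,0} = 1
G(14) = mex{1,0,1} = 2
G(n+3) = G(n) holds for n = 0,…,3 (a full window of length max(S) = 4), so the sequence is purely periodic with period 3.

3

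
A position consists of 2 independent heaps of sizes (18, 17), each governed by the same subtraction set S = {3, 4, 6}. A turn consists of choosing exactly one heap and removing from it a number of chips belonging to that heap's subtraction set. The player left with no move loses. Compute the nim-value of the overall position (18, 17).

2

All heaps use S = {3, 4, 6}:
G(0) = 0
G(1) = mex{} = 0
G(2) = mex{} = 0
G(3) = mex{0} = 1
G(4) = mex{0,0} = 1
G(5) = mex{0,0} = 1
G(6) = mex{1,0,0} = 2
G(7) = mex{1,1,0} = 2
G(8) = mex{1,1,0} = 2
G(9) = mex{2,1,1} = 0
G(10) = mex{2,2,1} = 0
G(11) = mex{2,2,1} = 0
G(12) = mex{0,2,2} = 1
G(13) = mex{0,0,2} = 1
G(14) = mex{0,0,2} = 1
G(15) = mex{1,0,0} = 2
G(16) = mex{1,1,0} = 2
G(17) = mex{1,1,0} = 2
G(18) = mex{2,1,1} = 0
Heap A: G(18) = 0.
Heap B: G(17) = 2.
Combined Grundy value = 0 ⊕ 2 = 2.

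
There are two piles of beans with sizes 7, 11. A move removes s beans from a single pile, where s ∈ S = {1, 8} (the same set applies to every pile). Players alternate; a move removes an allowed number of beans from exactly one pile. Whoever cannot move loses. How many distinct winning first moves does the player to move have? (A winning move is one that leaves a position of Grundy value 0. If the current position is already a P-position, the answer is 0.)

All piles use S = {1, 8}:
n :  0  1  2  3  4  5  6  7  8  9 10 11
G :  0  1  0  1  0  1  0  1  2  0  1  0
Pile A: G(7) = 1.
Pile B: G(11) = 0.
Combined Grundy value = 1 ⊕ 0 = 1.
A winning move leaves total XOR = 0, i.e. changes one component's Grundy value g to g ⊕ X where X is the current total.
Pile A: need g' = 1⊕1 = 0. Options: 7−1→G=0. Hits: 1.
Pile B: need g' = 0⊕1 = 1. Options: 11−1→G=1, 11−8→G=1. Hits: 2.

3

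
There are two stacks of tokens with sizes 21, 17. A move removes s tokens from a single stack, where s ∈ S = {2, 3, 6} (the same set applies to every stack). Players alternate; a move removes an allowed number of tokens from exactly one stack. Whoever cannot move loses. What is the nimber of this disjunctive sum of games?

All stacks use S = {2, 3, 6}:
G(0) = 0
G(1) = mex{} = 0
G(2) = mex{0} = 1
G(3) = mex{0,0} = 1
G(4) = mex{1,0} = 2
G(5) = mex{1,1} = 0
G(6) = mex{2,1,0} = 3
G(7) = mex{0,2,0} = 1
G(8) = mex{3,0,1} = 2
G(9) = mex{1,3,1} = 0
G(10) = mex{2,1,2} = 0
G(11) = mex{0,2,0} = 1
G(12) = mex{0,0,3} = 1
G(13) = mex{1,0,1} = 2
G(14) = mex{1,1,2} = 0
G(15) = mex{2,1,0} = 3
G(16) = mex{0,2,0} = 1
G(17) = mex{3,0,1} = 2
G(18) = mex{1,3,1} = 0
G(19) = mex{2,1,2} = 0
G(20) = mex{0,2,0} = 1
G(21) = mex{0,0,3} = 1
Stack A: G(21) = 1.
Stack B: G(17) = 2.
Combined Grundy value = 1 ⊕ 2 = 3.

3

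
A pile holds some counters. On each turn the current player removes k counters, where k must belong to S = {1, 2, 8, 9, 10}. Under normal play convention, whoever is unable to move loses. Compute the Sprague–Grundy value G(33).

n :  0  1  2  3  4  5  6  7  8  9 10 11 12 13 14 15 16 17 18 19 20 21 22 23 24 25 26 27 28 29 30 31 32 33
G :  0  1  2  0  1  2  0  1  2  3  4  5  3  4  5  3  4  0  1  2  0  1  2  0  1  2  3  4  5  3  4  5  3  4

4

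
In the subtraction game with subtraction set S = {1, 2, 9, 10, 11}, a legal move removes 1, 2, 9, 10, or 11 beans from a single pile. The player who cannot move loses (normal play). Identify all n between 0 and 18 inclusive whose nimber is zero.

G(0) = 0
G(1) = mex{0} = 1
G(2) = mex{1,0} = 2
G(3) = mex{2,1} = 0
G(4) = mex{0,2} = 1
G(5) = mex{1,0} = 2
G(6) = mex{2,1} = 0
G(7) = mex{0,2} = 1
G(8) = mex{1,0} = 2
G(9) = mex{2,1,0} = 3
G(10) = mex{3,2,1,0} = 4
G(11) = mex{4,3,2,1,0} = 5
G(12) = mex{5,4,0,2,1} = 3
G(13) = mex{3,5,1,0,2} = 4
G(14) = mex{4,3,2,1,0} = 5
G(15) = mex{5,4,0,2,1} = 3
G(16) = mex{3,5,1,0,2} = 4
G(17) = mex{4,3,2,1,0} = 5
G(18) = mex{5,4,3,2,1} = 0
P-positions are exactly the n with G(n) = 0.

0, 3, 6, 18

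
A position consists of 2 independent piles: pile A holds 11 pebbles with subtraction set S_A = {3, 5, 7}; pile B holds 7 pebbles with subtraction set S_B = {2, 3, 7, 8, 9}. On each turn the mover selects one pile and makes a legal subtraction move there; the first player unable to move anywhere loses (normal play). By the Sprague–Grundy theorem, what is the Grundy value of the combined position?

Pile A, S = {3, 5, 7}:
n :  0  1  2  3  4  5  6  7  8  9 10 11
G :  0  0  0  1  1  1  2  2  2  3  0  0
G_A(11) = 0.
Pile B, S = {2, 3, 7, 8, 9}:
G(0) = 0
G(1) = mex{} = 0
G(2) = mex{0} = 1
G(3) = mex{0,0} = 1
G(4) = mex{1,0} = 2
G(5) = mex{1,1} = 0
G(6) = mex{2,1} = 0
G(7) = mex{0,2,0} = 1
G_B(7) = 1.
Combined Grundy value = 0 ⊕ 1 = 1.

1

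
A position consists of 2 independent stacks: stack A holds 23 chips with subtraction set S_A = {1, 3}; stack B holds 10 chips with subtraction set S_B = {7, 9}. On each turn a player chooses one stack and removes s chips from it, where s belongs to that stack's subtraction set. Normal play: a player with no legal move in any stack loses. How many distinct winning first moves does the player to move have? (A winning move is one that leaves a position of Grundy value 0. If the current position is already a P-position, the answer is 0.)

Stack A, S = {1, 3}:
G(0) = 0
G(1) = mex{0} = 1
G(2) = mex{1} = 0
G(3) = mex{0,0} = 1
G(4) = mex{1,1} = 0
G(5) = mex{0,0} = 1
G(6) = mex{1,1} = 0
G(7) = mex{0,0} = 1
G(8) = mex{1,1} = 0
G(9) = mex{0,0} = 1
G(10) = mex{1,1} = 0
G(11) = mex{0,0} = 1
G(12) = mex{1,1} = 0
G(13) = mex{0,0} = 1
G(14) = mex{1,1} = 0
G(15) = mex{0,0} = 1
G(16) = mex{1,1} = 0
G(17) = mex{0,0} = 1
G(18) = mex{1,1} = 0
G(19) = mex{0,0} = 1
G(20) = mex{1,1} = 0
G(21) = mex{0,0} = 1
G(22) = mex{1,1} = 0
G(23) = mex{0,0} = 1
G_A(23) = 1.
Stack B, S = {7, 9}:
n :  0  1  2  3  4  5  6  7  8  9 10
G :  0  0  0  0  0  0  0  1  1  1  1
G_B(10) = 1.
Combined Grundy value = 1 ⊕ 1 = 0.
A winning move leaves total XOR = 0, i.e. changes one component's Grundy value g to g ⊕ X where X is the current total.
Stack A: target g' = 1⊕0 = 1, but every legal move changes the Grundy value (mex property), so 0 moves.
Stack B: target g' = 1⊕0 = 1, but every legal move changes the Grundy value (mex property), so 0 moves.

0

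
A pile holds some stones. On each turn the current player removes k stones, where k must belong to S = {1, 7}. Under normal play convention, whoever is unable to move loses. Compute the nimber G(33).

n :  0  1  2  3  4  5  6  7  8  9 10 11 12 13 14 15 16 17 18 19 20 21 22 23 24 25 26 27 28 29 30 31 32 33
G :  0  1  0  1  0  1  0  1  0  1  0  1  0  1  0  1  0  1  0  1  0  1  0  1  0  1  0  1  0  1  0  1  0  1

1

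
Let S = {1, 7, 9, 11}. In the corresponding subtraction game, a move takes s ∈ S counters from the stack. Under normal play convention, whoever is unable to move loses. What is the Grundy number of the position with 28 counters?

0

G(0) = 0
G(1) = mex{0} = 1
G(2) = mex{1} = 0
G(3) = mex{0} = 1
G(4) = mex{1} = 0
G(5) = mex{0} = 1
G(6) = mex{1} = 0
G(7) = mex{0,0} = 1
G(8) = mex{1,1} = 0
G(9) = mex{0,0,0} = 1
G(10) = mex{1,1,1} = 0
G(11) = mex{0,0,0,0} = 1
G(12) = mex{1,1,1,1} = 0
G(13) = mex{0,0,0,0} = 1
G(14) = mex{1,1,1,1} = 0
G(15) = mex{0,0,0,0} = 1
G(16) = mex{1,1,1,1} = 0
G(17) = mex{0,0,0,0} = 1
G(18) = mex{1,1,1,1} = 0
G(19) = mex{0,0,0,0} = 1
G(20) = mex{1,1,1,1} = 0
G(21) = mex{0,0,0,0} = 1
G(22) = mex{1,1,1,1} = 0
G(23) = mex{0,0,0,0} = 1
G(24) = mex{1,1,1,1} = 0
G(25) = mex{0,0,0,0} = 1
G(26) = mex{1,1,1,1} = 0
G(27) = mex{0,0,0,0} = 1
G(28) = mex{1,1,1,1} = 0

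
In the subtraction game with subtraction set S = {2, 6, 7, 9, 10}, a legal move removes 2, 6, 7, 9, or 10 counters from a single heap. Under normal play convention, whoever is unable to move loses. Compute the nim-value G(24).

2

G(0) = 0
G(1) = mex{} = 0
G(2) = mex{0} = 1
G(3) = mex{0} = 1
G(4) = mex{1} = 0
G(5) = mex{1} = 0
G(6) = mex{0,0} = 1
G(7) = mex{0,0,0} = 1
G(8) = mex{1,1,0} = 2
G(9) = mex{1,1,1,0} = 2
G(10) = mex{2,0,1,0,0} = 3
G(11) = mex{2,0,0,1,0} = 3
G(12) = mex{3,1,0,1,1} = 2
G(13) = mex{3,1,1,0,1} = 2
G(14) = mex{2,2,1,0,0} = 3
G(15) = mex{2,2,2,1,0} = 3
G(16) = mex{3,3,2,1,1} = 0
G(17) = mex{3,3,3,2,1} = 0
G(18) = mex{0,2,3,2,2} = 1
G(19) = mex{0,2,2,3,2} = 1
G(20) = mex{1,3,2,3,3} = 0
G(21) = mex{1,3,3,2,3} = 0
G(22) = mex{0,0,3,2,2} = 1
G(23) = mex{0,0,0,3,2} = 1
G(24) = mex{1,1,0,3,3} = 2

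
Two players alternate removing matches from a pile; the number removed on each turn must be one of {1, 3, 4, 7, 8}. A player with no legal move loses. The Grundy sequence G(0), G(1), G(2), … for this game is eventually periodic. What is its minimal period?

11

n :  0  1  2  3  4  5  6  7  8  9 10 11 12 13 14 15 16 17 18 19 20 21 22 23
G :  0  1  0  1  2  3  2  3  4  5  4  0  1  0  1  2  3  2  3  4  5  4  0  1
G(n+11) = G(n) holds for n = 0,…,7 (a full window of length max(S) = 8), so the sequence is purely periodic with period 11.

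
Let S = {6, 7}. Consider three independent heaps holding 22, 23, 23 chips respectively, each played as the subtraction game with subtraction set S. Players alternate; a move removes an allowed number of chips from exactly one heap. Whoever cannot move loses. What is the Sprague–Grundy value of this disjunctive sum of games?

All heaps use S = {6, 7}:
G(0) = 0
G(1) = mex{} = 0
G(2) = mex{} = 0
G(3) = mex{} = 0
G(4) = mex{} = 0
G(5) = mex{} = 0
G(6) = mex{0} = 1
G(7) = mex{0,0} = 1
G(8) = mex{0,0} = 1
G(9) = mex{0,0} = 1
G(10) = mex{0,0} = 1
G(11) = mex{0,0} = 1
G(12) = mex{1,0} = 2
G(13) = mex{1,1} = 0
G(14) = mex{1,1} = 0
G(15) = mex{1,1} = 0
G(16) = mex{1,1} = 0
G(17) = mex{1,1} = 0
G(18) = mex{2,1} = 0
G(19) = mex{0,2} = 1
G(20) = mex{0,0} = 1
G(21) = mex{0,0} = 1
G(22) = mex{0,0} = 1
G(23) = mex{0,0} = 1
Heap A: G(22) = 1.
Heap B: G(23) = 1.
Heap C: G(23) = 1.
Combined Grundy value = 1 ⊕ 1 ⊕ 1 = 1.

1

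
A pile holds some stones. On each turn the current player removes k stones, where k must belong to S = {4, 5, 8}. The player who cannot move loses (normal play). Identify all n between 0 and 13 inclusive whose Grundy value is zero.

0, 1, 2, 3, 12, 13

G(0) = 0
G(1) = mex{} = 0
G(2) = mex{} = 0
G(3) = mex{} = 0
G(4) = mex{0} = 1
G(5) = mex{0,0} = 1
G(6) = mex{0,0} = 1
G(7) = mex{0,0} = 1
G(8) = mex{1,0,0} = 2
G(9) = mex{1,1,0} = 2
G(10) = mex{1,1,0} = 2
G(11) = mex{1,1,0} = 2
G(12) = mex{2,1,1} = 0
G(13) = mex{2,2,1} = 0
P-positions are exactly the n with G(n) = 0.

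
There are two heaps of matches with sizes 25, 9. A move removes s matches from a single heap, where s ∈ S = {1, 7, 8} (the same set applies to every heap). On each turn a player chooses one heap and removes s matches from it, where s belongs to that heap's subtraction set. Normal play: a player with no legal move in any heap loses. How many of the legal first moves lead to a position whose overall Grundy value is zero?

All heaps use S = {1, 7, 8}:
G(0) = 0
G(1) = mex{0} = 1
G(2) = mex{1} = 0
G(3) = mex{0} = 1
G(4) = mex{1} = 0
G(5) = mex{0} = 1
G(6) = mex{1} = 0
G(7) = mex{0,0} = 1
G(8) = mex{1,1,0} = 2
G(9) = mex{2,0,1} = 3
G(10) = mex{3,1,0} = 2
G(11) = mex{2,0,1} = 3
G(12) = mex{3,1,0} = 2
G(13) = mex{2,0,1} = 3
G(14) = mex{3,1,0} = 2
G(15) = mex{2,2,1} = 0
G(16) = mex{0,3,2} = 1
G(17) = mex{1,2,3} = 0
G(18) = mex{0,3,2} = 1
G(19) = mex{1,2,3} = 0
G(20) = mex{0,3,2} = 1
G(21) = mex{1,2,3} = 0
G(22) = mex{0,0,2} = 1
G(23) = mex{1,1,0} = 2
G(24) = mex{2,0,1} = 3
G(25) = mex{3,1,0} = 2
Heap A: G(25) = 2.
Heap B: G(9) = 3.
Combined Grundy value = 2 ⊕ 3 = 1.
A winning move leaves total XOR = 0, i.e. changes one component's Grundy value g to g ⊕ X where X is the current total.
Heap A: need g' = 2⊕1 = 3. Options: 25−1→G=3, 25−7→G=1, 25−8→G=0. Hits: 1.
Heap B: need g' = 3⊕1 = 2. Options: 9−1→G=2, 9−7→G=0, 9−8→G=1. Hits: 1.

2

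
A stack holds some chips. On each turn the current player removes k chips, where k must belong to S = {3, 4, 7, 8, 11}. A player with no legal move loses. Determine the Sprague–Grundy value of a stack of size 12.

G(0) = 0
G(1) = mex{} = 0
G(2) = mex{} = 0
G(3) = mex{0} = 1
G(4) = mex{0,0} = 1
G(5) = mex{0,0} = 1
G(6) = mex{1,0} = 2
G(7) = mex{1,1,0} = 2
G(8) = mex{1,1,0,0} = 2
G(9) = mex{2,1,0,0} = 3
G(10) = mex{2,2,1,0} = 3
G(11) = mex{2,2,1,1,0} = 3
G(12) = mex{3,2,1,1,0} = 4

4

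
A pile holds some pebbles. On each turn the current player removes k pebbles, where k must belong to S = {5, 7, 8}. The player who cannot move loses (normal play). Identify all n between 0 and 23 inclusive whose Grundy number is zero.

0, 1, 2, 3, 4, 13, 14, 15, 16, 17

n :  0  1  2  3  4  5  6  7  8  9 10 11 12 13 14 15 16 17 18 19 20 21 22 23
G :  0  0  0  0  0  1  1  1  1  1  2  2  2  0  0  0  0  0  1  1  1  1  1  2
P-positions are exactly the n with G(n) = 0.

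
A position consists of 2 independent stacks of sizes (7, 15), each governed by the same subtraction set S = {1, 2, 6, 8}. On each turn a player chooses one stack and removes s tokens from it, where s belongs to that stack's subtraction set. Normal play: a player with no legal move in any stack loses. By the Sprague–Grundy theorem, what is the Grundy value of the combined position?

1

All stacks use S = {1, 2, 6, 8}:
G(0) = 0
G(1) = mex{0} = 1
G(2) = mex{1,0} = 2
G(3) = mex{2,1} = 0
G(4) = mex{0,2} = 1
G(5) = mex{1,0} = 2
G(6) = mex{2,1,0} = 3
G(7) = mex{3,2,1} = 0
G(8) = mex{0,3,2,0} = 1
G(9) = mex{1,0,0,1} = 2
G(10) = mex{2,1,1,2} = 0
G(11) = mex{0,2,2,0} = 1
G(12) = mex{1,0,3,1} = 2
G(13) = mex{2,1,0,2} = 3
G(14) = mex{3,2,1,3} = 0
G(15) = mex{0,3,2,0} = 1
Stack A: G(7) = 0.
Stack B: G(15) = 1.
Combined Grundy value = 0 ⊕ 1 = 1.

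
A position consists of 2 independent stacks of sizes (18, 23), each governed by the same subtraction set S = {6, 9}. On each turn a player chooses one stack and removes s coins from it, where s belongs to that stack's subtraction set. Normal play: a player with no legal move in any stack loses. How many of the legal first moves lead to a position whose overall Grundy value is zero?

2

All stacks use S = {6, 9}:
n :  0  1  2  3  4  5  6  7  8  9 10 11 12 13 14 15 16 17 18 19 20 21 22 23
G :  0  0  0  0  0  0  1  1  1  1  1  1  2  2  2  0  0  0  0  0  0  1  1  1
Stack A: G(18) = 0.
Stack B: G(23) = 1.
Combined Grundy value = 0 ⊕ 1 = 1.
A winning move leaves total XOR = 0, i.e. changes one component's Grundy value g to g ⊕ X where X is the current total.
Stack A: need g' = 0⊕1 = 1. Options: 18−6→G=2, 18−9→G=1. Hits: 1.
Stack B: need g' = 1⊕1 = 0. Options: 23−6→G=0, 23−9→G=2. Hits: 1.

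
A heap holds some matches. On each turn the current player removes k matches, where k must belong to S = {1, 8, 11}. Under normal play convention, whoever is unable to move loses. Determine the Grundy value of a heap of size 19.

G(0) = 0
G(1) = mex{0} = 1
G(2) = mex{1} = 0
G(3) = mex{0} = 1
G(4) = mex{1} = 0
G(5) = mex{0} = 1
G(6) = mex{1} = 0
G(7) = mex{0} = 1
G(8) = mex{1,0} = 2
G(9) = mex{2,1} = 0
G(10) = mex{0,0} = 1
G(11) = mex{1,1,0} = 2
G(12) = mex{2,0,1} = 3
G(13) = mex{3,1,0} = 2
G(14) = mex{2,0,1} = 3
G(15) = mex{3,1,0} = 2
G(16) = mex{2,2,1} = 0
G(17) = mex{0,0,0} = 1
G(18) = mex{1,1,1} = 0
G(19) = mex{0,2,2} = 1

1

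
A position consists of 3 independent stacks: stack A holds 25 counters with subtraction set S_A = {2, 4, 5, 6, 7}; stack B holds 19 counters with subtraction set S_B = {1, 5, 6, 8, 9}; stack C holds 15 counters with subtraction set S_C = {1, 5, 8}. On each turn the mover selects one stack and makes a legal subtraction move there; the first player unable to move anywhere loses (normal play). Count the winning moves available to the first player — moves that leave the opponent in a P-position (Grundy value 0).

Stack A, S = {2, 4, 5, 6, 7}:
G(0) = 0
G(1) = mex{} = 0
G(2) = mex{0} = 1
G(3) = mex{0} = 1
G(4) = mex{1,0} = 2
G(5) = mex{1,0,0} = 2
G(6) = mex{2,1,0,0} = 3
G(7) = mex{2,1,1,0,0} = 3
G(8) = mex{3,2,1,1,0} = 4
G(9) = mex{3,2,2,1,1} = 0
G(10) = mex{4,3,2,2,1} = 0
G(11) = mex{0,3,3,2,2} = 1
G(12) = mex{0,4,3,3,2} = 1
G(13) = mex{1,0,4,3,3} = 2
G(14) = mex{1,0,0,4,3} = 2
G(15) = mex{2,1,0,0,4} = 3
G(16) = mex{2,1,1,0,0} = 3
G(17) = mex{3,2,1,1,0} = 4
G(18) = mex{3,2,2,1,1} = 0
G(19) = mex{4,3,2,2,1} = 0
G(20) = mex{0,3,3,2,2} = 1
G(21) = mex{0,4,3,3,2} = 1
G(22) = mex{1,0,4,3,3} = 2
G(23) = mex{1,0,0,4,3} = 2
G(24) = mex{2,1,0,0,4} = 3
G(25) = mex{2,1,1,0,0} = 3
G_A(25) = 3.
Stack B, S = {1, 5, 6, 8, 9}:
G(0) = 0
G(1) = mex{0} = 1
G(2) = mex{1} = 0
G(3) = mex{0} = 1
G(4) = mex{1} = 0
G(5) = mex{0,0} = 1
G(6) = mex{1,1,0} = 2
G(7) = mex{2,0,1} = 3
G(8) = mex{3,1,0,0} = 2
G(9) = mex{2,0,1,1,0} = 3
G(10) = mex{3,1,0,0,1} = 2
G(11) = mex{2,2,1,1,0} = 3
G(12) = mex{3,3,2,0,1} = 4
G(13) = mex{4,2,3,1,0} = 5
G(14) = mex{5,3,2,2,1} = 0
G(15) = mex{0,2,3,3,2} = 1
G(16) = mex{1,3,2,2,3} = 0
G(17) = mex{0,4,3,3,2} = 1
G(18) = mex{1,5,4,2,3} = 0
G(19) = mex{0,0,5,3,2} = 1
G_B(19) = 1.
Stack C, S = {1, 5, 8}:
G(0) = 0
G(1) = mex{0} = 1
G(2) = mex{1} = 0
G(3) = mex{0} = 1
G(4) = mex{1} = 0
G(5) = mex{0,0} = 1
G(6) = mex{1,1} = 0
G(7) = mex{0,0} = 1
G(8) = mex{1,1,0} = 2
G(9) = mex{2,0,1} = 3
G(10) = mex{3,1,0} = 2
G(11) = mex{2,0,1} = 3
G(12) = mex{3,1,0} = 2
G(13) = mex{2,2,1} = 0
G(14) = mex{0,3,0} = 1
G(15) = mex{1,2,1} = 0
G_C(15) = 0.
Combined Grundy value = 3 ⊕ 1 ⊕ 0 = 2.
A winning move leaves total XOR = 0, i.e. changes one component's Grundy value g to g ⊕ X where X is the current total.
Stack A: need g' = 3⊕2 = 1. Options: 25−2→G=2, 25−4→G=1, 25−5→G=1, 25−6→G=0, 25−7→G=0. Hits: 2.
Stack B: need g' = 1⊕2 = 3. Options: 19−1→G=0, 19−5→G=0, 19−6→G=5, 19−8→G=3, 19−9→G=2. Hits: 1.
Stack C: need g' = 0⊕2 = 2. Options: 15−1→G=1, 15−5→G=2, 15−8→G=1. Hits: 1.

4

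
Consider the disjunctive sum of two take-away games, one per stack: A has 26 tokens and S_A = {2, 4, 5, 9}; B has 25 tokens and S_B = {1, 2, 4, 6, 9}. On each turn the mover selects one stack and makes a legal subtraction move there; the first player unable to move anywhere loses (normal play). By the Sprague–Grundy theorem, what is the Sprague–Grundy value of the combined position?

3

Stack A, S = {2, 4, 5, 9}:
n :  0  1  2  3  4  5  6  7  8  9 10 11 12 13 14 15 16 17 18 19 20 21 22 23 24 25 26
G :  0  0  1  1  2  2  3  0  0  1  1  2  2  3  0  0  1  1  2  2  3  0  0  1  1  2  2
G_A(26) = 2.
Stack B, S = {1, 2, 4, 6, 9}:
n :  0  1  2  3  4  5  6  7  8  9 10 11 12 13 14 15 16 17 18 19 20 21 22 23 24 25
G :  0  1  2  0  1  2  3  4  0  1  2  0  1  2  3  4  0  1  2  0  1  2  3  4  0  1
G_B(25) = 1.
Combined Grundy value = 2 ⊕ 1 = 3.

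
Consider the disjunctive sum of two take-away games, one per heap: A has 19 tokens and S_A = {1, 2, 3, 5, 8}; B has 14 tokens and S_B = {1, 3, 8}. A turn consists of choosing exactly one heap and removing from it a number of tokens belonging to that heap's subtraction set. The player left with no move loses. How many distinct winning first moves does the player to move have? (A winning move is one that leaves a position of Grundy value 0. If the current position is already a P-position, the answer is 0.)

Heap A, S = {1, 2, 3, 5, 8}:
n :  0  1  2  3  4  5  6  7  8  9 10 11 12 13 14 15 16 17 18 19
G :  0  1  2  3  0  1  2  3  4  5  0  1  2  3  0  1  2  3  4  5
G_A(19) = 5.
Heap B, S = {1, 3, 8}:
G(0) = 0
G(1) = mex{0} = 1
G(2) = mex{1} = 0
G(3) = mex{0,0} = 1
G(4) = mex{1,1} = 0
G(5) = mex{0,0} = 1
G(6) = mex{1,1} = 0
G(7) = mex{0,0} = 1
G(8) = mex{1,1,0} = 2
G(9) = mex{2,0,1} = 3
G(10) = mex{3,1,0} = 2
G(11) = mex{2,2,1} = 0
G(12) = mex{0,3,0} = 1
G(13) = mex{1,2,1} = 0
G(14) = mex{0,0,0} = 1
G_B(14) = 1.
Combined Grundy value = 5 ⊕ 1 = 4.
A winning move leaves total XOR = 0, i.e. changes one component's Grundy value g to g ⊕ X where X is the current total.
Heap A: need g' = 5⊕4 = 1. Options: 19−1→G=4, 19−2→G=3, 19−3→G=2, 19−5→G=0, 19−8→G=1. Hits: 1.
Heap B: need g' = 1⊕4 = 5. Options: 14−1→G=0, 14−3→G=0, 14−8→G=0. Hits: 0.

1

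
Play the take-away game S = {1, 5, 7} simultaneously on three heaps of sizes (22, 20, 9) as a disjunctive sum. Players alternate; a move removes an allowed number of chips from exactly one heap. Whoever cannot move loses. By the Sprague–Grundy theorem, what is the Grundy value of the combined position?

1

All heaps use S = {1, 5, 7}:
G(0) = 0
G(1) = mex{0} = 1
G(2) = mex{1} = 0
G(3) = mex{0} = 1
G(4) = mex{1} = 0
G(5) = mex{0,0} = 1
G(6) = mex{1,1} = 0
G(7) = mex{0,0,0} = 1
G(8) = mex{1,1,1} = 0
G(9) = mex{0,0,0} = 1
G(10) = mex{1,1,1} = 0
G(11) = mex{0,0,0} = 1
G(12) = mex{1,1,1} = 0
G(13) = mex{0,0,0} = 1
G(14) = mex{1,1,1} = 0
G(15) = mex{0,0,0} = 1
G(16) = mex{1,1,1} = 0
G(17) = mex{0,0,0} = 1
G(18) = mex{1,1,1} = 0
G(19) = mex{0,0,0} = 1
G(20) = mex{1,1,1} = 0
G(21) = mex{0,0,0} = 1
G(22) = mex{1,1,1} = 0
Heap A: G(22) = 0.
Heap B: G(20) = 0.
Heap C: G(9) = 1.
Combined Grundy value = 0 ⊕ 0 ⊕ 1 = 1.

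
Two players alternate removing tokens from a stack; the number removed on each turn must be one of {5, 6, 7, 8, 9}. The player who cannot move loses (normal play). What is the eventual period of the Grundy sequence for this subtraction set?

14

n :  0  1  2  3  4  5  6  7  8  9 10 11 12 13 14 15 16 17 18 19 20 21 22 23 24 25 26 27 28 29
G :  0  0  0  0  0  1  1  1  1  1  2  2  2  2  0  0  0  0  0  1  1  1  1  1  2  2  2  2  0  0
G(n+14) = G(n) holds for n = 0,…,8 (a full window of length max(S) = 9), so the sequence is purely periodic with period 14.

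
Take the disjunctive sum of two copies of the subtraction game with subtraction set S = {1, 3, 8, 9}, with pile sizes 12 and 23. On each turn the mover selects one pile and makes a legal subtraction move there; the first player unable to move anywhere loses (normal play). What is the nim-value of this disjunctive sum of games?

3

All piles use S = {1, 3, 8, 9}:
G(0) = 0
G(1) = mex{0} = 1
G(2) = mex{1} = 0
G(3) = mex{0,0} = 1
G(4) = mex{1,1} = 0
G(5) = mex{0,0} = 1
G(6) = mex{1,1} = 0
G(7) = mex{0,0} = 1
G(8) = mex{1,1,0} = 2
G(9) = mex{2,0,1,0} = 3
G(10) = mex{3,1,0,1} = 2
G(11) = mex{2,2,1,0} = 3
G(12) = mex{3,3,0,1} = 2
G(13) = mex{2,2,1,0} = 3
G(14) = mex{3,3,0,1} = 2
G(15) = mex{2,2,1,0} = 3
G(16) = mex{3,3,2,1} = 0
G(17) = mex{0,2,3,2} = 1
G(18) = mex{1,3,2,3} = 0
G(19) = mex{0,0,3,2} = 1
G(20) = mex{1,1,2,3} = 0
G(21) = mex{0,0,3,2} = 1
G(22) = mex{1,1,2,3} = 0
G(23) = mex{0,0,3,2} = 1
Pile A: G(12) = 2.
Pile B: G(23) = 1.
Combined Grundy value = 2 ⊕ 1 = 3.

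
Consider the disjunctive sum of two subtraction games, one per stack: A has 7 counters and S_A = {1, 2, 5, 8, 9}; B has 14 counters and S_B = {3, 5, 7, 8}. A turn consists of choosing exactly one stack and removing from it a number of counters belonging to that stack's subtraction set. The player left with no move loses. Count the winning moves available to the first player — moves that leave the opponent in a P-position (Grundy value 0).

Stack A, S = {1, 2, 5, 8, 9}:
G(0) = 0
G(1) = mex{0} = 1
G(2) = mex{1,0} = 2
G(3) = mex{2,1} = 0
G(4) = mex{0,2} = 1
G(5) = mex{1,0,0} = 2
G(6) = mex{2,1,1} = 0
G(7) = mex{0,2,2} = 1
G_A(7) = 1.
Stack B, S = {3, 5, 7, 8}:
n :  0  1  2  3  4  5  6  7  8  9 10 11 12 13 14
G :  0  0  0  1  1  1  2  2  2  3  3  0  0  0  1
G_B(14) = 1.
Combined Grundy value = 1 ⊕ 1 = 0.
A winning move leaves total XOR = 0, i.e. changes one component's Grundy value g to g ⊕ X where X is the current total.
Stack A: target g' = 1⊕0 = 1, but every legal move changes the Grundy value (mex property), so 0 moves.
Stack B: target g' = 1⊕0 = 1, but every legal move changes the Grundy value (mex property), so 0 moves.

0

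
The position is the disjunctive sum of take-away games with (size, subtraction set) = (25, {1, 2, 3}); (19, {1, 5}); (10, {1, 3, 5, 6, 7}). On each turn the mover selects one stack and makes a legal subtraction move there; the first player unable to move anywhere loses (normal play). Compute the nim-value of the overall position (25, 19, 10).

2

Stack A, S = {1, 2, 3}:
n :  0  1  2  3  4  5  6  7  8  9 10 11 12 13 14 15 16 17 18 19 20 21 22 23 24 25
G :  0  1  2  3  0  1  2  3  0  1  2  3  0  1  2  3  0  1  2  3  0  1  2  3  0  1
G_A(25) = 1.
Stack B, S = {1, 5}:
n :  0  1  2  3  4  5  6  7  8  9 10 11 12 13 14 15 16 17 18 19
G :  0  1  0  1  0  1  0  1  0  1  0  1  0  1  0  1  0  1  0  1
G_B(19) = 1.
Stack C, S = {1, 3, 5, 6, 7}:
n :  0  1  2  3  4  5  6  7  8  9 10
G :  0  1  0  1  0  1  2  3  2  3  2
G_C(10) = 2.
Combined Grundy value = 1 ⊕ 1 ⊕ 2 = 2.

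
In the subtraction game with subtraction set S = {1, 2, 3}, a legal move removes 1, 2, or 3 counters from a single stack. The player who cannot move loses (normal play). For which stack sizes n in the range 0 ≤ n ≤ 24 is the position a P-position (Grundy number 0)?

0, 4, 8, 12, 16, 20, 24

n :  0  1  2  3  4  5  6  7  8  9 10 11 12 13 14 15 16 17 18 19 20 21 22 23 24
G :  0  1  2  3  0  1  2  3  0  1  2  3  0  1  2  3  0  1  2  3  0  1  2  3  0
P-positions are exactly the n with G(n) = 0.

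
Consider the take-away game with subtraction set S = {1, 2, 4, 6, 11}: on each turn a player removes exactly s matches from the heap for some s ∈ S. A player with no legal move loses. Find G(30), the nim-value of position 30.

1

G(0) = 0
G(1) = mex{0} = 1
G(2) = mex{1,0} = 2
G(3) = mex{2,1} = 0
G(4) = mex{0,2,0} = 1
G(5) = mex{1,0,1} = 2
G(6) = mex{2,1,2,0} = 3
G(7) = mex{3,2,0,1} = 4
G(8) = mex{4,3,1,2} = 0
G(9) = mex{0,4,2,0} = 1
G(10) = mex{1,0,3,1} = 2
G(11) = mex{2,1,4,2,0} = 3
G(12) = mex{3,2,0,3,1} = 4
G(13) = mex{4,3,1,4,2} = 0
G(14) = mex{0,4,2,0,0} = 1
G(15) = mex{1,0,3,1,1} = 2
G(16) = mex{2,1,4,2,2} = 0
G(17) = mex{0,2,0,3,3} = 1
G(18) = mex{1,0,1,4,4} = 2
G(19) = mex{2,1,2,0,0} = 3
G(20) = mex{3,2,0,1,1} = 4
G(21) = mex{4,3,1,2,2} = 0
G(22) = mex{0,4,2,0,3} = 1
G(23) = mex{1,0,3,1,4} = 2
G(24) = mex{2,1,4,2,0} = 3
G(25) = mex{3,2,0,3,1} = 4
G(26) = mex{4,3,1,4,2} = 0
G(27) = mex{0,4,2,0,0} = 1
G(28) = mex{1,0,3,1,1} = 2
G(29) = mex{2,1,4,2,2} = 0
G(30) = mex{0,2,0,3,3} = 1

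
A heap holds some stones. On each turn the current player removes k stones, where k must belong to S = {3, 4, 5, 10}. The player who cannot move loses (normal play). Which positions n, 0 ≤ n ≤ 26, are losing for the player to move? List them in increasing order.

0, 1, 2, 8, 9, 15, 16, 17, 23, 24

n :  0  1  2  3  4  5  6  7  8  9 10 11 12 13 14 15 16 17 18 19 20 21 22 23 24 25 26
G :  0  0  0  1  1  1  2  2  0  0  3  1  1  2  2  0  0  0  1  1  1  2  2  0  0  3  1
P-positions are exactly the n with G(n) = 0.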